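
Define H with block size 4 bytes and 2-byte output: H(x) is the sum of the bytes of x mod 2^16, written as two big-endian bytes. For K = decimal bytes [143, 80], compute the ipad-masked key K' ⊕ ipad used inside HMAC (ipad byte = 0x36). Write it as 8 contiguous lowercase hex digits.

Key decimal bytes [143, 80] = 8f 50 is 2 bytes ≤ B = 4; zero-pad to 4 bytes: K' = 8f 50 00 00.
XOR each byte with 0x36: 8f⊕36=b9, 50⊕36=66, 00⊕36=36, 00⊕36=36.

b9663636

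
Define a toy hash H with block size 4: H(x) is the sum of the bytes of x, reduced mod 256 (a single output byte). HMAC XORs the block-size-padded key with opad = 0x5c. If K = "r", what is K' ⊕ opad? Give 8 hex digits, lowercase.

Key "r" = 72 is 1 byte ≤ B = 4; zero-pad to 4 bytes: K' = 72 00 00 00.
XOR each byte with 0x5c: 72⊕5c=2e, 00⊕5c=5c, 00⊕5c=5c, 00⊕5c=5c.

2e5c5c5c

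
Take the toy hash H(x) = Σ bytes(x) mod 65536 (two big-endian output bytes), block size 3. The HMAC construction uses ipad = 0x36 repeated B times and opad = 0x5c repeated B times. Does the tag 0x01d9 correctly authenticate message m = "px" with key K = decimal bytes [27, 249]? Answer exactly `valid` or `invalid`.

invalid

Key decimal bytes [27, 249] = 1b f9 is 2 bytes ≤ B = 3; zero-pad to 3 bytes: K' = 1b f9 00.
K' ⊕ ipad = 2d cf 36; K' ⊕ opad = 47 a5 5c.
Inner hash: sum = 45+207+54+112+120 = 538 → 02 1a.
Outer hash (recomputed tag): sum = 71+165+92+2+26 = 356 → 01 64.
Recomputed tag = 0164; claimed = 01d9 → mismatch.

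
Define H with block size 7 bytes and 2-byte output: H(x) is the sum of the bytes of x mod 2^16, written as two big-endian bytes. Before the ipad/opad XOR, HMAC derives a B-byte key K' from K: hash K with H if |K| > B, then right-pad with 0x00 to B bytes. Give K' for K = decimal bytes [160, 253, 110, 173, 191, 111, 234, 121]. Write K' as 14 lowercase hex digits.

05490000000000

|K| = 8 > B = 7, so first hash the key.
H(K): sum = 160+253+110+173+191+111+234+121 = 1353 → 05 49.
Zero-pad H(K) = 05 49 to 7 bytes: K' = 05 49 00 00 00 00 00.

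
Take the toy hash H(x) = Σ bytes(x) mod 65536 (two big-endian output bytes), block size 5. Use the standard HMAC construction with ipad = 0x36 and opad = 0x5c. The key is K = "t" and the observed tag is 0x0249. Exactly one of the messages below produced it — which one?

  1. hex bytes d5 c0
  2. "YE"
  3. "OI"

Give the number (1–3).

Key "t" = 74 is 1 byte ≤ B = 5; zero-pad to 5 bytes: K' = 74 00 00 00 00.
K' ⊕ ipad = 42 36 36 36 36; K' ⊕ opad = 28 5c 5c 5c 5c.
m1: inner = H(42 36 36 36 36 d5 c0) = 02 af; tag = H(28 5c 5c 5c 5c 02 af) = 0249 ← matches
m2: inner = H(42 36 36 36 36 59 45) = 01 b8; tag = H(28 5c 5c 5c 5c 01 b8) = 0251
m3: inner = H(42 36 36 36 36 4f 49) = 01 b2; tag = H(28 5c 5c 5c 5c 01 b2) = 024b

1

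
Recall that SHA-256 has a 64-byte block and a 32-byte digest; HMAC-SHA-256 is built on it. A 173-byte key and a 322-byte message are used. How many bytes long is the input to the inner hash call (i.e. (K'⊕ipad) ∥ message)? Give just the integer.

Key is 173 > 64 bytes, so it is hashed to 32 bytes then zero-padded to 64: |K'| = 64.
Inner input = (K'⊕ipad) ∥ m → 64 + 322 = 386 bytes.

386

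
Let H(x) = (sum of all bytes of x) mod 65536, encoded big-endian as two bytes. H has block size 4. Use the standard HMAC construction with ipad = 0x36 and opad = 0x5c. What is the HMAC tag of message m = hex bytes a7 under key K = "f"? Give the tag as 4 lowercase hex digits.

Key "f" = 66 is 1 byte ≤ B = 4; zero-pad to 4 bytes: K' = 66 00 00 00.
K' ⊕ ipad = 50 36 36 36.  K' ⊕ opad = 3a 5c 5c 5c.
Inner input = (K'⊕ipad) ∥ m = 50 36 36 36 ∥ a7.
Inner hash: sum = 80+54+54+54+167 = 409 → 01 99.
Outer input = (K'⊕opad) ∥ inner = 3a 5c 5c 5c ∥ 01 99.
Outer hash (tag): sum = 58+92+92+92+1+153 = 488 → 01 e8.

01e8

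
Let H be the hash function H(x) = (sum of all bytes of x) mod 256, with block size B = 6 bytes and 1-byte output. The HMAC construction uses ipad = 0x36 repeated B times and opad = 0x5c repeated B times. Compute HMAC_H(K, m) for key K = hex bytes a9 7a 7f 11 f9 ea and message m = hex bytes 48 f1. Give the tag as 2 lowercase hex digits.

Key hex bytes a9 7a 7f 11 f9 ea is exactly B = 6 bytes: K' = a9 7a 7f 11 f9 ea.
K' ⊕ ipad = 9f 4c 49 27 cf dc.  K' ⊕ opad = f5 26 23 4d a5 b6.
Inner input = (K'⊕ipad) ∥ m = 9f 4c 49 27 cf dc ∥ 48 f1.
Inner hash: sum = 159+76+73+39+207+220+72+241 = 1087; mod 256 = 63 → 3f.
Outer input = (K'⊕opad) ∥ inner = f5 26 23 4d a5 b6 ∥ 3f.
Outer hash (tag): sum = 245+38+35+77+165+182+63 = 805; mod 256 = 37 → 25.

25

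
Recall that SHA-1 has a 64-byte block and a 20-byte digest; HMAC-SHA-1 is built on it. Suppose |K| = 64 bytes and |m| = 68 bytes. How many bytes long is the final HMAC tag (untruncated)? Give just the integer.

20

The tag is one SHA-1 digest: 20 bytes.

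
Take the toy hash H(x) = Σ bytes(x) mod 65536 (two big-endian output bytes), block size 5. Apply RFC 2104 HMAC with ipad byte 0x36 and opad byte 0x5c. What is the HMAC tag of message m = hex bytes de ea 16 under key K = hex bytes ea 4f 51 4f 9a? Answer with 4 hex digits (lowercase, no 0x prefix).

Key hex bytes ea 4f 51 4f 9a is exactly B = 5 bytes: K' = ea 4f 51 4f 9a.
K' ⊕ ipad = dc 79 67 79 ac.  K' ⊕ opad = b6 13 0d 13 c6.
Inner input = (K'⊕ipad) ∥ m = dc 79 67 79 ac ∥ de ea 16.
Inner hash: sum = 220+121+103+121+172+222+234+22 = 1215 → 04 bf.
Outer input = (K'⊕opad) ∥ inner = b6 13 0d 13 c6 ∥ 04 bf.
Outer hash (tag): sum = 182+19+13+19+198+4+191 = 626 → 02 72.

0272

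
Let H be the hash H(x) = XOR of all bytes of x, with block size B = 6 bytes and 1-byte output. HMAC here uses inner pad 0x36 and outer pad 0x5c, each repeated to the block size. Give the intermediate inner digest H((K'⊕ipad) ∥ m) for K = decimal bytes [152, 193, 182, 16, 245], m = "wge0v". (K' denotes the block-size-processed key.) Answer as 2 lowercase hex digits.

39

Key decimal bytes [152, 193, 182, 16, 245] = 98 c1 b6 10 f5 is 5 bytes ≤ B = 6; zero-pad to 6 bytes: K' = 98 c1 b6 10 f5 00.
K' ⊕ ipad = ae f7 80 26 c3 36.
Inner input = ae f7 80 26 c3 36 ∥ 77 67 65 30 76.
Inner hash: XOR ae⊕f7⊕80⊕26⊕c3⊕36⊕77⊕67⊕65⊕30⊕76 = 39.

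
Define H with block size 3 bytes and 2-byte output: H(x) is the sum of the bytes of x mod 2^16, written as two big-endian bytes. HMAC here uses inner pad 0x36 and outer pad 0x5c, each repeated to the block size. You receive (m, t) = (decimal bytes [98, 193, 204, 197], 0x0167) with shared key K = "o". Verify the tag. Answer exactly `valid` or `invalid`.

valid

Key "o" = 6f is 1 byte ≤ B = 3; zero-pad to 3 bytes: K' = 6f 00 00.
K' ⊕ ipad = 59 36 36; K' ⊕ opad = 33 5c 5c.
Inner hash: sum = 89+54+54+98+193+204+197 = 889 → 03 79.
Outer hash (recomputed tag): sum = 51+92+92+3+121 = 359 → 01 67.
Recomputed tag = 0167; claimed = 0167 → match.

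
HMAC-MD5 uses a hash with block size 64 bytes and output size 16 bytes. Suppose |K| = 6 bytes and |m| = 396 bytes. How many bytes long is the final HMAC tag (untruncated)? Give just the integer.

The tag is one MD5 digest: 16 bytes.

16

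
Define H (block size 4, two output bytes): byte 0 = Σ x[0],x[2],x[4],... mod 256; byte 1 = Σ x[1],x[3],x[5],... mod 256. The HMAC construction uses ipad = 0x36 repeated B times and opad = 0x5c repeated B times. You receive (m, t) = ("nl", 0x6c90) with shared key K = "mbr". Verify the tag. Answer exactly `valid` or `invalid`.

Key "mbr" = 6d 62 72 is 3 bytes ≤ B = 4; zero-pad to 4 bytes: K' = 6d 62 72 00.
K' ⊕ ipad = 5b 54 44 36; K' ⊕ opad = 31 3e 2e 5c.
Inner hash: even-index sum = 269 mod 256 = 13; odd-index sum = 246 mod 256 = 246 → 0d f6.
Outer hash (recomputed tag): even-index sum = 108 mod 256 = 108; odd-index sum = 400 mod 256 = 144 → 6c 90.
Recomputed tag = 6c90; claimed = 6c90 → match.

valid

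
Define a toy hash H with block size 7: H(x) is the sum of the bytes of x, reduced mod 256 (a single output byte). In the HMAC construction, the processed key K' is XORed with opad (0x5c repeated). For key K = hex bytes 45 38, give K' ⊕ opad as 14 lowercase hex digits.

Key hex bytes 45 38 is 2 bytes ≤ B = 7; zero-pad to 7 bytes: K' = 45 38 00 00 00 00 00.
XOR each byte with 0x5c: 45⊕5c=19, 38⊕5c=64, 00⊕5c=5c, 00⊕5c=5c, 00⊕5c=5c, 00⊕5c=5c, 00⊕5c=5c.

19645c5c5c5c5c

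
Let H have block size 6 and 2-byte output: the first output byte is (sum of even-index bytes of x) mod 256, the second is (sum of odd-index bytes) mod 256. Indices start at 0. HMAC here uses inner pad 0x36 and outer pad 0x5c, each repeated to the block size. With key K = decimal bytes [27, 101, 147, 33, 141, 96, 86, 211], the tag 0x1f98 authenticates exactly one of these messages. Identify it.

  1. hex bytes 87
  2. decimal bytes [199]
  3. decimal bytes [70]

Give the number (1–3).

Key decimal bytes [27, 101, 147, 33, 141, 96, 86, 211] = 1b 65 93 21 8d 60 56 d3 is 8 bytes > B = 6, so hash it first: H(key) = 91 b9, then zero-pad to 6 bytes: K' = 91 b9 00 00 00 00.
K' ⊕ ipad = a7 8f 36 36 36 36; K' ⊕ opad = cd e5 5c 5c 5c 5c.
m1: inner = H(a7 8f 36 36 36 36 87) = 9a fb; tag = H(cd e5 5c 5c 5c 5c 9a fb) = 1f98 ← matches
m2: inner = H(a7 8f 36 36 36 36 c7) = da fb; tag = H(cd e5 5c 5c 5c 5c da fb) = 5f98
m3: inner = H(a7 8f 36 36 36 36 46) = 59 fb; tag = H(cd e5 5c 5c 5c 5c 59 fb) = de98

1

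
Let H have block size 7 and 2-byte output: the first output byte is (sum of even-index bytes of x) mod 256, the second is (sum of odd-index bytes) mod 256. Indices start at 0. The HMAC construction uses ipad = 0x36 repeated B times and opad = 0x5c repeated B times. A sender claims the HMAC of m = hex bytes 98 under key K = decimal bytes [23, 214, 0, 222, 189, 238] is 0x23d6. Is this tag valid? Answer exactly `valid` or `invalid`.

Key decimal bytes [23, 214, 0, 222, 189, 238] = 17 d6 00 de bd ee is 6 bytes ≤ B = 7; zero-pad to 7 bytes: K' = 17 d6 00 de bd ee 00.
K' ⊕ ipad = 21 e0 36 e8 8b d8 36; K' ⊕ opad = 4b 8a 5c 82 e1 b2 5c.
Inner hash: even-index sum = 280 mod 256 = 24; odd-index sum = 824 mod 256 = 56 → 18 38.
Outer hash (recomputed tag): even-index sum = 540 mod 256 = 28; odd-index sum = 470 mod 256 = 214 → 1c d6.
Recomputed tag = 1cd6; claimed = 23d6 → mismatch.

invalid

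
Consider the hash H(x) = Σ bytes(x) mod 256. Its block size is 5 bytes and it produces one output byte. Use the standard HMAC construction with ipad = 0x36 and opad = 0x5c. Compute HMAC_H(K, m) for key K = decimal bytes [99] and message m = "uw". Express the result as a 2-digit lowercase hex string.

Key decimal bytes [99] = 63 is 1 byte ≤ B = 5; zero-pad to 5 bytes: K' = 63 00 00 00 00.
K' ⊕ ipad = 55 36 36 36 36.  K' ⊕ opad = 3f 5c 5c 5c 5c.
Inner input = (K'⊕ipad) ∥ m = 55 36 36 36 36 ∥ 75 77.
Inner hash: sum = 85+54+54+54+54+117+119 = 537; mod 256 = 25 → 19.
Outer input = (K'⊕opad) ∥ inner = 3f 5c 5c 5c 5c ∥ 19.
Outer hash (tag): sum = 63+92+92+92+92+25 = 456; mod 256 = 200 → c8.

c8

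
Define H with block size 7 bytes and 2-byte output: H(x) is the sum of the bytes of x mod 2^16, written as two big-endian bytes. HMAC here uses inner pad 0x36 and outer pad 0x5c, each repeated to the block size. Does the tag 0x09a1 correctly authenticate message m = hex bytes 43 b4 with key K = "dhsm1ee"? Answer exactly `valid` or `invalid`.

Key "dhsm1ee" = 64 68 73 6d 31 65 65 is exactly B = 7 bytes: K' = 64 68 73 6d 31 65 65.
K' ⊕ ipad = 52 5e 45 5b 07 53 53; K' ⊕ opad = 38 34 2f 31 6d 39 39.
Inner hash: sum = 82+94+69+91+7+83+83+67+180 = 756 → 02 f4.
Outer hash (recomputed tag): sum = 56+52+47+49+109+57+57+2+244 = 673 → 02 a1.
Recomputed tag = 02a1; claimed = 09a1 → mismatch.

invalid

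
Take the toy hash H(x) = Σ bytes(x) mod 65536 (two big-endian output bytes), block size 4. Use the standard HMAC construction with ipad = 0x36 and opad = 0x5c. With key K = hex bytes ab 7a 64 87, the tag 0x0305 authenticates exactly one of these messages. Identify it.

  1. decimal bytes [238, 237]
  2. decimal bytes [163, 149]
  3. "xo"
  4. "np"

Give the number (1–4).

Key hex bytes ab 7a 64 87 is exactly B = 4 bytes: K' = ab 7a 64 87.
K' ⊕ ipad = 9d 4c 52 b1; K' ⊕ opad = f7 26 38 db.
m1: inner = H(9d 4c 52 b1 ee ed) = 03 c7; tag = H(f7 26 38 db 03 c7) = 02fa
m2: inner = H(9d 4c 52 b1 a3 95) = 03 24; tag = H(f7 26 38 db 03 24) = 0257
m3: inner = H(9d 4c 52 b1 78 6f) = 02 d3; tag = H(f7 26 38 db 02 d3) = 0305 ← matches
m4: inner = H(9d 4c 52 b1 6e 70) = 02 ca; tag = H(f7 26 38 db 02 ca) = 02fc

3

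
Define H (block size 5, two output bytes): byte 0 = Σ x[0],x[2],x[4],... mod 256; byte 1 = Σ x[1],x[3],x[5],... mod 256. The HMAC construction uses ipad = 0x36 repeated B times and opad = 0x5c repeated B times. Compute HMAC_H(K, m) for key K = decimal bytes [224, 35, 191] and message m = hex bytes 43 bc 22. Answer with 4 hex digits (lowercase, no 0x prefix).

ab2c

Key decimal bytes [224, 35, 191] = e0 23 bf is 3 bytes ≤ B = 5; zero-pad to 5 bytes: K' = e0 23 bf 00 00.
K' ⊕ ipad = d6 15 89 36 36.  K' ⊕ opad = bc 7f e3 5c 5c.
Inner input = (K'⊕ipad) ∥ m = d6 15 89 36 36 ∥ 43 bc 22.
Inner hash: even-index sum = 593 mod 256 = 81; odd-index sum = 176 mod 256 = 176 → 51 b0.
Outer input = (K'⊕opad) ∥ inner = bc 7f e3 5c 5c ∥ 51 b0.
Outer hash (tag): even-index sum = 683 mod 256 = 171; odd-index sum = 300 mod 256 = 44 → ab 2c.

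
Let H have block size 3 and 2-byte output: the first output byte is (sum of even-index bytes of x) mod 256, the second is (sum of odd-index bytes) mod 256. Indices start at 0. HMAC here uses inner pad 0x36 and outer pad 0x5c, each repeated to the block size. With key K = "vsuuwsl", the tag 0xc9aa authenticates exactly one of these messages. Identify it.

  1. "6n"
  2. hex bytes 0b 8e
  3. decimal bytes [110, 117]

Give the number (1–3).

Key "vsuuwsl" = 76 73 75 75 77 73 6c is 7 bytes > B = 3, so hash it first: H(key) = ce 5b, then zero-pad to 3 bytes: K' = ce 5b 00.
K' ⊕ ipad = f8 6d 36; K' ⊕ opad = 92 07 5c.
m1: inner = H(f8 6d 36 36 6e) = 9c a3; tag = H(92 07 5c 9c a3) = 91a3
m2: inner = H(f8 6d 36 0b 8e) = bc 78; tag = H(92 07 5c bc 78) = 66c3
m3: inner = H(f8 6d 36 6e 75) = a3 db; tag = H(92 07 5c a3 db) = c9aa ← matches

3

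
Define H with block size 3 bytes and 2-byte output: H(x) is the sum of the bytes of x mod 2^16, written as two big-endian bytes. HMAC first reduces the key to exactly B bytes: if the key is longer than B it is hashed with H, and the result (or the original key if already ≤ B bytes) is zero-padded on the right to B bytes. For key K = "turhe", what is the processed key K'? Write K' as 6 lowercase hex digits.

022800

|K| = 5 > B = 3, so first hash the key.
H(K): sum = 116+117+114+104+101 = 552 → 02 28.
Zero-pad H(K) = 02 28 to 3 bytes: K' = 02 28 00.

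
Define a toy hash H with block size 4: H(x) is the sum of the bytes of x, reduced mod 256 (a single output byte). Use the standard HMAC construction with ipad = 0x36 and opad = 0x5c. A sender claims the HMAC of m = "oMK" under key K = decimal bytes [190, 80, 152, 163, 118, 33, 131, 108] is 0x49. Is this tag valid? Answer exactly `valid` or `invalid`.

Key decimal bytes [190, 80, 152, 163, 118, 33, 131, 108] = be 50 98 a3 76 21 83 6c is 8 bytes > B = 4, so hash it first: H(key) = cf, then zero-pad to 4 bytes: K' = cf 00 00 00.
K' ⊕ ipad = f9 36 36 36; K' ⊕ opad = 93 5c 5c 5c.
Inner hash: sum = 249+54+54+54+111+77+75 = 674; mod 256 = 162 → a2.
Outer hash (recomputed tag): sum = 147+92+92+92+162 = 585; mod 256 = 73 → 49.
Recomputed tag = 49; claimed = 49 → match.

valid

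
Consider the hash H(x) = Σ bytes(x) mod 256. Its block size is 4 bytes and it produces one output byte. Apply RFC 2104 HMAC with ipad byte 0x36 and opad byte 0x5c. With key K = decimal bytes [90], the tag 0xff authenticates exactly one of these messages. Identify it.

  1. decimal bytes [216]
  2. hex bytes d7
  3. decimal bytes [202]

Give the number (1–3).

2

Key decimal bytes [90] = 5a is 1 byte ≤ B = 4; zero-pad to 4 bytes: K' = 5a 00 00 00.
K' ⊕ ipad = 6c 36 36 36; K' ⊕ opad = 06 5c 5c 5c.
m1: inner = H(6c 36 36 36 d8) = e6; tag = H(06 5c 5c 5c e6) = 00
m2: inner = H(6c 36 36 36 d7) = e5; tag = H(06 5c 5c 5c e5) = ff ← matches
m3: inner = H(6c 36 36 36 ca) = d8; tag = H(06 5c 5c 5c d8) = f2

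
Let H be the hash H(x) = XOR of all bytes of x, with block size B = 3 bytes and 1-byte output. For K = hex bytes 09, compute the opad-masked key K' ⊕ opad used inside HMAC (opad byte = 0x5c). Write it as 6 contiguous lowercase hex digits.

555c5c

Key hex bytes 09 is 1 byte ≤ B = 3; zero-pad to 3 bytes: K' = 09 00 00.
XOR each byte with 0x5c: 09⊕5c=55, 00⊕5c=5c, 00⊕5c=5c.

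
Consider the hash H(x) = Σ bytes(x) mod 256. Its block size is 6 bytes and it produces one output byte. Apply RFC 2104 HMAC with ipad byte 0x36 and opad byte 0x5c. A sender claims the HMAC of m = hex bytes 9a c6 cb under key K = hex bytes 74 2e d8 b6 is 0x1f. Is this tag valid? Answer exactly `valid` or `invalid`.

valid

Key hex bytes 74 2e d8 b6 is 4 bytes ≤ B = 6; zero-pad to 6 bytes: K' = 74 2e d8 b6 00 00.
K' ⊕ ipad = 42 18 ee 80 36 36; K' ⊕ opad = 28 72 84 ea 5c 5c.
Inner hash: sum = 66+24+238+128+54+54+154+198+203 = 1119; mod 256 = 95 → 5f.
Outer hash (recomputed tag): sum = 40+114+132+234+92+92+95 = 799; mod 256 = 31 → 1f.
Recomputed tag = 1f; claimed = 1f → match.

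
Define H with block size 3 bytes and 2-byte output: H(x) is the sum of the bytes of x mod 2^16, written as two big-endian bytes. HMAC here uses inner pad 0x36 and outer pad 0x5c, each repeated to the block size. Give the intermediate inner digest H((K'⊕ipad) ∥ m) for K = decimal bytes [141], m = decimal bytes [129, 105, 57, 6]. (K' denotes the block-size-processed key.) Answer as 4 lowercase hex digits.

Key decimal bytes [141] = 8d is 1 byte ≤ B = 3; zero-pad to 3 bytes: K' = 8d 00 00.
K' ⊕ ipad = bb 36 36.
Inner input = bb 36 36 ∥ 81 69 39 06.
Inner hash: sum = 187+54+54+129+105+57+6 = 592 → 02 50.

0250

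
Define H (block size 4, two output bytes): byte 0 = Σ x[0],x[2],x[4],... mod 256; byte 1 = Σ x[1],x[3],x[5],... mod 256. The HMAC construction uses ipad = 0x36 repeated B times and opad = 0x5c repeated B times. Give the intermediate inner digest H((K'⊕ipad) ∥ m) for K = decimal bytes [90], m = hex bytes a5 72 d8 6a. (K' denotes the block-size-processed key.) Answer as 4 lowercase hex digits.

1f48

Key decimal bytes [90] = 5a is 1 byte ≤ B = 4; zero-pad to 4 bytes: K' = 5a 00 00 00.
K' ⊕ ipad = 6c 36 36 36.
Inner input = 6c 36 36 36 ∥ a5 72 d8 6a.
Inner hash: even-index sum = 543 mod 256 = 31; odd-index sum = 328 mod 256 = 72 → 1f 48.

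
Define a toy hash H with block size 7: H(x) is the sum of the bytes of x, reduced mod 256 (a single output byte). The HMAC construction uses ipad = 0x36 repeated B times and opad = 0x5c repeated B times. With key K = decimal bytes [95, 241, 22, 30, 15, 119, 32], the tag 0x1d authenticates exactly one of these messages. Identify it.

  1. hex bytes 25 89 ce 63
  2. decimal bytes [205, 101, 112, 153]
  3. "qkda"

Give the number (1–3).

Key decimal bytes [95, 241, 22, 30, 15, 119, 32] = 5f f1 16 1e 0f 77 20 is exactly B = 7 bytes: K' = 5f f1 16 1e 0f 77 20.
K' ⊕ ipad = 69 c7 20 28 39 41 16; K' ⊕ opad = 03 ad 4a 42 53 2b 7c.
m1: inner = H(69 c7 20 28 39 41 16 25 89 ce 63) = e7; tag = H(03 ad 4a 42 53 2b 7c e7) = 1d ← matches
m2: inner = H(69 c7 20 28 39 41 16 cd 65 70 99) = 43; tag = H(03 ad 4a 42 53 2b 7c 43) = 79
m3: inner = H(69 c7 20 28 39 41 16 71 6b 64 61) = a9; tag = H(03 ad 4a 42 53 2b 7c a9) = df

1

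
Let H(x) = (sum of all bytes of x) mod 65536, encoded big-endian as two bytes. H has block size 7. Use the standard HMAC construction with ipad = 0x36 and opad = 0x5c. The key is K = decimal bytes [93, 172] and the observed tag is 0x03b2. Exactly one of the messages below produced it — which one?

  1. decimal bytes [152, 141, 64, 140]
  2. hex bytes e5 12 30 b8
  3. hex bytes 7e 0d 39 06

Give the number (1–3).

Key decimal bytes [93, 172] = 5d ac is 2 bytes ≤ B = 7; zero-pad to 7 bytes: K' = 5d ac 00 00 00 00 00.
K' ⊕ ipad = 6b 9a 36 36 36 36 36; K' ⊕ opad = 01 f0 5c 5c 5c 5c 5c.
m1: inner = H(6b 9a 36 36 36 36 36 98 8d 40 8c) = 04 04; tag = H(01 f0 5c 5c 5c 5c 5c 04 04) = 02c5
m2: inner = H(6b 9a 36 36 36 36 36 e5 12 30 b8) = 03 f2; tag = H(01 f0 5c 5c 5c 5c 5c 03 f2) = 03b2 ← matches
m3: inner = H(6b 9a 36 36 36 36 36 7e 0d 39 06) = 02 dd; tag = H(01 f0 5c 5c 5c 5c 5c 02 dd) = 039c

2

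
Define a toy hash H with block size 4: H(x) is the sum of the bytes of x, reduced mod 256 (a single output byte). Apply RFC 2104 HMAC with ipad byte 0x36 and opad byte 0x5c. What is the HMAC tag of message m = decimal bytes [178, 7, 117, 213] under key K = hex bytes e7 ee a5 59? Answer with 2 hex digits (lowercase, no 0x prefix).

Key hex bytes e7 ee a5 59 is exactly B = 4 bytes: K' = e7 ee a5 59.
K' ⊕ ipad = d1 d8 93 6f.  K' ⊕ opad = bb b2 f9 05.
Inner input = (K'⊕ipad) ∥ m = d1 d8 93 6f ∥ b2 07 75 d5.
Inner hash: sum = 209+216+147+111+178+7+117+213 = 1198; mod 256 = 174 → ae.
Outer input = (K'⊕opad) ∥ inner = bb b2 f9 05 ∥ ae.
Outer hash (tag): sum = 187+178+249+5+174 = 793; mod 256 = 25 → 19.

19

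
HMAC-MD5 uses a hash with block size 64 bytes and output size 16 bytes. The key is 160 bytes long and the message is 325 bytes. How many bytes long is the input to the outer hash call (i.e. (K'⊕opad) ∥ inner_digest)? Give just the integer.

80

Key is 160 > 64 bytes, so it is hashed to 16 bytes then zero-padded to 64: |K'| = 64.
Outer input = (K'⊕opad) ∥ H(inner) → 64 + 16 = 80 bytes.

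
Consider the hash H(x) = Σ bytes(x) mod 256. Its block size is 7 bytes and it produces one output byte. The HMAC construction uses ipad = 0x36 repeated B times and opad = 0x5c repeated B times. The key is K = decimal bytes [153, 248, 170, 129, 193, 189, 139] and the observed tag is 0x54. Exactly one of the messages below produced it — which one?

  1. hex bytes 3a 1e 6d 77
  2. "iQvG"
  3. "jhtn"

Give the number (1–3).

Key decimal bytes [153, 248, 170, 129, 193, 189, 139] = 99 f8 aa 81 c1 bd 8b is exactly B = 7 bytes: K' = 99 f8 aa 81 c1 bd 8b.
K' ⊕ ipad = af ce 9c b7 f7 8b bd; K' ⊕ opad = c5 a4 f6 dd 9d e1 d7.
m1: inner = H(af ce 9c b7 f7 8b bd 3a 1e 6d 77) = 4b; tag = H(c5 a4 f6 dd 9d e1 d7 4b) = dc
m2: inner = H(af ce 9c b7 f7 8b bd 69 51 76 47) = 86; tag = H(c5 a4 f6 dd 9d e1 d7 86) = 17
m3: inner = H(af ce 9c b7 f7 8b bd 6a 68 74 6e) = c3; tag = H(c5 a4 f6 dd 9d e1 d7 c3) = 54 ← matches

3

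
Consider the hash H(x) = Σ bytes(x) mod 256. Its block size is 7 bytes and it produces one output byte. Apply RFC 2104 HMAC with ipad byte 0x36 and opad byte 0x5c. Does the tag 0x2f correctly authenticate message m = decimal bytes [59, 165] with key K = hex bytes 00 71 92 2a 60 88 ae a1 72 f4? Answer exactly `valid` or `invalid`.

invalid

Key hex bytes 00 71 92 2a 60 88 ae a1 72 f4 is 10 bytes > B = 7, so hash it first: H(key) = ca, then zero-pad to 7 bytes: K' = ca 00 00 00 00 00 00.
K' ⊕ ipad = fc 36 36 36 36 36 36; K' ⊕ opad = 96 5c 5c 5c 5c 5c 5c.
Inner hash: sum = 252+54+54+54+54+54+54+59+165 = 800; mod 256 = 32 → 20.
Outer hash (recomputed tag): sum = 150+92+92+92+92+92+92+32 = 734; mod 256 = 222 → de.
Recomputed tag = de; claimed = 2f → mismatch.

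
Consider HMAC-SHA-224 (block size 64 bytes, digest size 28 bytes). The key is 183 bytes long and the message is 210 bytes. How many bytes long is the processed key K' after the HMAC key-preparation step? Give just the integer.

Key is 183 > 64 bytes, so it is hashed to 28 bytes then zero-padded to 64: |K'| = 64.

64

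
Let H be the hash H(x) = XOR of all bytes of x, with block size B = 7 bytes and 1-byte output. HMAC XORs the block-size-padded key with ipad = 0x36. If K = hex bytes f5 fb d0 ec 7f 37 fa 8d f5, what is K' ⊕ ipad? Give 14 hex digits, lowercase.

ce363636363636

Key hex bytes f5 fb d0 ec 7f 37 fa 8d f5 is 9 bytes > B = 7, so hash it first: H(key) = f8, then zero-pad to 7 bytes: K' = f8 00 00 00 00 00 00.
XOR each byte with 0x36: f8⊕36=ce, 00⊕36=36, 00⊕36=36, 00⊕36=36, 00⊕36=36, 00⊕36=36, 00⊕36=36.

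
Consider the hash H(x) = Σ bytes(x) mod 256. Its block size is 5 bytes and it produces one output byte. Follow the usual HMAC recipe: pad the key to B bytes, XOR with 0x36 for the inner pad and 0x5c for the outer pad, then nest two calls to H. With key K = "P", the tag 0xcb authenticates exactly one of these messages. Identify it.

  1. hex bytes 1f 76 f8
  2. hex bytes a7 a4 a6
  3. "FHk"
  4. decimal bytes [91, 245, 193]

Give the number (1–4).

4

Key "P" = 50 is 1 byte ≤ B = 5; zero-pad to 5 bytes: K' = 50 00 00 00 00.
K' ⊕ ipad = 66 36 36 36 36; K' ⊕ opad = 0c 5c 5c 5c 5c.
m1: inner = H(66 36 36 36 36 1f 76 f8) = cb; tag = H(0c 5c 5c 5c 5c cb) = 47
m2: inner = H(66 36 36 36 36 a7 a4 a6) = 2f; tag = H(0c 5c 5c 5c 5c 2f) = ab
m3: inner = H(66 36 36 36 36 46 48 6b) = 37; tag = H(0c 5c 5c 5c 5c 37) = b3
m4: inner = H(66 36 36 36 36 5b f5 c1) = 4f; tag = H(0c 5c 5c 5c 5c 4f) = cb ← matches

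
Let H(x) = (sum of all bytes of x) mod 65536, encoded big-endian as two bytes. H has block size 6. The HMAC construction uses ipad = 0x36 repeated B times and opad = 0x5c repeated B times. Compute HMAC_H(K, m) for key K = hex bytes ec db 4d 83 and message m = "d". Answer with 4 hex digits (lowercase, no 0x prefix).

03a9

Key hex bytes ec db 4d 83 is 4 bytes ≤ B = 6; zero-pad to 6 bytes: K' = ec db 4d 83 00 00.
K' ⊕ ipad = da ed 7b b5 36 36.  K' ⊕ opad = b0 87 11 df 5c 5c.
Inner input = (K'⊕ipad) ∥ m = da ed 7b b5 36 36 ∥ 64.
Inner hash: sum = 218+237+123+181+54+54+100 = 967 → 03 c7.
Outer input = (K'⊕opad) ∥ inner = b0 87 11 df 5c 5c ∥ 03 c7.
Outer hash (tag): sum = 176+135+17+223+92+92+3+199 = 937 → 03 a9.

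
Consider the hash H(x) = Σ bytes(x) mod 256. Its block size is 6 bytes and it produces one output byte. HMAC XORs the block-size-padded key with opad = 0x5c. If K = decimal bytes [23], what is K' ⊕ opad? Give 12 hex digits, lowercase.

Key decimal bytes [23] = 17 is 1 byte ≤ B = 6; zero-pad to 6 bytes: K' = 17 00 00 00 00 00.
XOR each byte with 0x5c: 17⊕5c=4b, 00⊕5c=5c, 00⊕5c=5c, 00⊕5c=5c, 00⊕5c=5c, 00⊕5c=5c.

4b5c5c5c5c5c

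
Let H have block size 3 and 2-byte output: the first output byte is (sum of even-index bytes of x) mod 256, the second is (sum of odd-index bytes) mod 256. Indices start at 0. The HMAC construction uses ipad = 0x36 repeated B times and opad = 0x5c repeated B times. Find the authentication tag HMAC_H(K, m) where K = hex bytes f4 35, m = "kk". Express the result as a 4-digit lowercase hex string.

Key hex bytes f4 35 is 2 bytes ≤ B = 3; zero-pad to 3 bytes: K' = f4 35 00.
K' ⊕ ipad = c2 03 36.  K' ⊕ opad = a8 69 5c.
Inner input = (K'⊕ipad) ∥ m = c2 03 36 ∥ 6b 6b.
Inner hash: even-index sum = 355 mod 256 = 99; odd-index sum = 110 mod 256 = 110 → 63 6e.
Outer input = (K'⊕opad) ∥ inner = a8 69 5c ∥ 63 6e.
Outer hash (tag): even-index sum = 370 mod 256 = 114; odd-index sum = 204 mod 256 = 204 → 72 cc.

72cc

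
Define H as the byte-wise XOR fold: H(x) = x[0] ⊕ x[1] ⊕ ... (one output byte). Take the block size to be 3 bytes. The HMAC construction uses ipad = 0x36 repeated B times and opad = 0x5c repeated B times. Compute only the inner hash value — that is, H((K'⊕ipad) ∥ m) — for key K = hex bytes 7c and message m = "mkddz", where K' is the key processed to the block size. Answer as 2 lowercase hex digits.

Key hex bytes 7c is 1 byte ≤ B = 3; zero-pad to 3 bytes: K' = 7c 00 00.
K' ⊕ ipad = 4a 36 36.
Inner input = 4a 36 36 ∥ 6d 6b 64 64 7a.
Inner hash: XOR 4a⊕36⊕36⊕6d⊕6b⊕64⊕64⊕7a = 36.

36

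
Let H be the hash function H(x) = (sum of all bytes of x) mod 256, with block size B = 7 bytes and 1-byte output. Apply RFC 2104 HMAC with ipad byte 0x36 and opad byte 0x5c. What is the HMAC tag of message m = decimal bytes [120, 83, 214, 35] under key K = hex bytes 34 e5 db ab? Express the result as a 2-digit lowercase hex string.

Key hex bytes 34 e5 db ab is 4 bytes ≤ B = 7; zero-pad to 7 bytes: K' = 34 e5 db ab 00 00 00.
K' ⊕ ipad = 02 d3 ed 9d 36 36 36.  K' ⊕ opad = 68 b9 87 f7 5c 5c 5c.
Inner input = (K'⊕ipad) ∥ m = 02 d3 ed 9d 36 36 36 ∥ 78 53 d6 23.
Inner hash: sum = 2+211+237+157+54+54+54+120+83+214+35 = 1221; mod 256 = 197 → c5.
Outer input = (K'⊕opad) ∥ inner = 68 b9 87 f7 5c 5c 5c ∥ c5.
Outer hash (tag): sum = 104+185+135+247+92+92+92+197 = 1144; mod 256 = 120 → 78.

78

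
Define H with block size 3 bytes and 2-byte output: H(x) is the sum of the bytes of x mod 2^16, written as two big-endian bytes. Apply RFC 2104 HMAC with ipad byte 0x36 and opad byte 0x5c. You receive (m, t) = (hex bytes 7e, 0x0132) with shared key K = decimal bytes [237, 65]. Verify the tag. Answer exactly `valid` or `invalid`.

valid

Key decimal bytes [237, 65] = ed 41 is 2 bytes ≤ B = 3; zero-pad to 3 bytes: K' = ed 41 00.
K' ⊕ ipad = db 77 36; K' ⊕ opad = b1 1d 5c.
Inner hash: sum = 219+119+54+126 = 518 → 02 06.
Outer hash (recomputed tag): sum = 177+29+92+2+6 = 306 → 01 32.
Recomputed tag = 0132; claimed = 0132 → match.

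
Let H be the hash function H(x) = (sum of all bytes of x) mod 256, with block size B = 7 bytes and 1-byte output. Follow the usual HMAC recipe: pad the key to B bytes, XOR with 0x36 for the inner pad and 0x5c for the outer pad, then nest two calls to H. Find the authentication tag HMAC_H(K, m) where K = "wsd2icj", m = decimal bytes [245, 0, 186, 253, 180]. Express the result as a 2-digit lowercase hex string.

f6

Key "wsd2icj" = 77 73 64 32 69 63 6a is exactly B = 7 bytes: K' = 77 73 64 32 69 63 6a.
K' ⊕ ipad = 41 45 52 04 5f 55 5c.  K' ⊕ opad = 2b 2f 38 6e 35 3f 36.
Inner input = (K'⊕ipad) ∥ m = 41 45 52 04 5f 55 5c ∥ f5 00 ba fd b4.
Inner hash: sum = 65+69+82+4+95+85+92+245+0+186+253+180 = 1356; mod 256 = 76 → 4c.
Outer input = (K'⊕opad) ∥ inner = 2b 2f 38 6e 35 3f 36 ∥ 4c.
Outer hash (tag): sum = 43+47+56+110+53+63+54+76 = 502; mod 256 = 246 → f6.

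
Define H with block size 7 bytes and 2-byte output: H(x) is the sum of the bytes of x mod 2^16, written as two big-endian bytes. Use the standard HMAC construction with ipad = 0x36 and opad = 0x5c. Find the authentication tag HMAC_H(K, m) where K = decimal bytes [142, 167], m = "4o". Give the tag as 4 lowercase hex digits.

Key decimal bytes [142, 167] = 8e a7 is 2 bytes ≤ B = 7; zero-pad to 7 bytes: K' = 8e a7 00 00 00 00 00.
K' ⊕ ipad = b8 91 36 36 36 36 36.  K' ⊕ opad = d2 fb 5c 5c 5c 5c 5c.
Inner input = (K'⊕ipad) ∥ m = b8 91 36 36 36 36 36 ∥ 34 6f.
Inner hash: sum = 184+145+54+54+54+54+54+52+111 = 762 → 02 fa.
Outer input = (K'⊕opad) ∥ inner = d2 fb 5c 5c 5c 5c 5c ∥ 02 fa.
Outer hash (tag): sum = 210+251+92+92+92+92+92+2+250 = 1173 → 04 95.

0495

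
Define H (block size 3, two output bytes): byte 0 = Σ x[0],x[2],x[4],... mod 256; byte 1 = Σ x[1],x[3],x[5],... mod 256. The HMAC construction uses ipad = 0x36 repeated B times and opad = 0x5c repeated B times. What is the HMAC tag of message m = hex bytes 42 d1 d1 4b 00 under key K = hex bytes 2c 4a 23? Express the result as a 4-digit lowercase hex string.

7e61

Key hex bytes 2c 4a 23 is exactly B = 3 bytes: K' = 2c 4a 23.
K' ⊕ ipad = 1a 7c 15.  K' ⊕ opad = 70 16 7f.
Inner input = (K'⊕ipad) ∥ m = 1a 7c 15 ∥ 42 d1 d1 4b 00.
Inner hash: even-index sum = 331 mod 256 = 75; odd-index sum = 399 mod 256 = 143 → 4b 8f.
Outer input = (K'⊕opad) ∥ inner = 70 16 7f ∥ 4b 8f.
Outer hash (tag): even-index sum = 382 mod 256 = 126; odd-index sum = 97 mod 256 = 97 → 7e 61.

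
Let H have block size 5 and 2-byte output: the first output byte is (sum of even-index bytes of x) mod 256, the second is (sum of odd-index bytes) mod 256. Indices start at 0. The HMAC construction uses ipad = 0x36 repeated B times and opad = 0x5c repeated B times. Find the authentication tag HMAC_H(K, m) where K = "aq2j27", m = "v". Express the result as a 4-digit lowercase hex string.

Key "aq2j27" = 61 71 32 6a 32 37 is 6 bytes > B = 5, so hash it first: H(key) = c5 12, then zero-pad to 5 bytes: K' = c5 12 00 00 00.
K' ⊕ ipad = f3 24 36 36 36.  K' ⊕ opad = 99 4e 5c 5c 5c.
Inner input = (K'⊕ipad) ∥ m = f3 24 36 36 36 ∥ 76.
Inner hash: even-index sum = 351 mod 256 = 95; odd-index sum = 208 mod 256 = 208 → 5f d0.
Outer input = (K'⊕opad) ∥ inner = 99 4e 5c 5c 5c ∥ 5f d0.
Outer hash (tag): even-index sum = 545 mod 256 = 33; odd-index sum = 265 mod 256 = 9 → 21 09.

2109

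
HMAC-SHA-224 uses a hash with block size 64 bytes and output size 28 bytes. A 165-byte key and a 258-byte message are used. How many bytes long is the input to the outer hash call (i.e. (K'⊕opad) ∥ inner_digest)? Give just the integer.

Key is 165 > 64 bytes, so it is hashed to 28 bytes then zero-padded to 64: |K'| = 64.
Outer input = (K'⊕opad) ∥ H(inner) → 64 + 28 = 92 bytes.

92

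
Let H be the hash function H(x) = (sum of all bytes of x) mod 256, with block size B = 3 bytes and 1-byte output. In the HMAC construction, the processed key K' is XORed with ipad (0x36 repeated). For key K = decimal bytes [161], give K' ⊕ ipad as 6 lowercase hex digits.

Key decimal bytes [161] = a1 is 1 byte ≤ B = 3; zero-pad to 3 bytes: K' = a1 00 00.
XOR each byte with 0x36: a1⊕36=97, 00⊕36=36, 00⊕36=36.

973636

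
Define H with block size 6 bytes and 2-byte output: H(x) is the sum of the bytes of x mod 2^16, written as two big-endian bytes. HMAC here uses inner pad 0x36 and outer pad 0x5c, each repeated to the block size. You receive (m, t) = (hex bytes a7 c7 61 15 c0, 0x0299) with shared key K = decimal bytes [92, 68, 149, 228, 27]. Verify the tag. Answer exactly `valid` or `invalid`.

Key decimal bytes [92, 68, 149, 228, 27] = 5c 44 95 e4 1b is 5 bytes ≤ B = 6; zero-pad to 6 bytes: K' = 5c 44 95 e4 1b 00.
K' ⊕ ipad = 6a 72 a3 d2 2d 36; K' ⊕ opad = 00 18 c9 b8 47 5c.
Inner hash: sum = 106+114+163+210+45+54+167+199+97+21+192 = 1368 → 05 58.
Outer hash (recomputed tag): sum = 0+24+201+184+71+92+5+88 = 665 → 02 99.
Recomputed tag = 0299; claimed = 0299 → match.

valid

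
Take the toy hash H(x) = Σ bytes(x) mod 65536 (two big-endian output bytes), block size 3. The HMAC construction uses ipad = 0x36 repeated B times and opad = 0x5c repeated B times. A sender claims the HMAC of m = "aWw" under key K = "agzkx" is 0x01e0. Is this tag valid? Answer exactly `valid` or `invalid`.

valid

Key "agzkx" = 61 67 7a 6b 78 is 5 bytes > B = 3, so hash it first: H(key) = 02 25, then zero-pad to 3 bytes: K' = 02 25 00.
K' ⊕ ipad = 34 13 36; K' ⊕ opad = 5e 79 5c.
Inner hash: sum = 52+19+54+97+87+119 = 428 → 01 ac.
Outer hash (recomputed tag): sum = 94+121+92+1+172 = 480 → 01 e0.
Recomputed tag = 01e0; claimed = 01e0 → match.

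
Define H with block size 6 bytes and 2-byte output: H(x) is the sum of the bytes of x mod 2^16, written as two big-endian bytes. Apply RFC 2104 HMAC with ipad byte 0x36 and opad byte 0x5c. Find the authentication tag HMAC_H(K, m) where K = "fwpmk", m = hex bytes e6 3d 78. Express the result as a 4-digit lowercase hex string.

01b8

Key "fwpmk" = 66 77 70 6d 6b is 5 bytes ≤ B = 6; zero-pad to 6 bytes: K' = 66 77 70 6d 6b 00.
K' ⊕ ipad = 50 41 46 5b 5d 36.  K' ⊕ opad = 3a 2b 2c 31 37 5c.
Inner input = (K'⊕ipad) ∥ m = 50 41 46 5b 5d 36 ∥ e6 3d 78.
Inner hash: sum = 80+65+70+91+93+54+230+61+120 = 864 → 03 60.
Outer input = (K'⊕opad) ∥ inner = 3a 2b 2c 31 37 5c ∥ 03 60.
Outer hash (tag): sum = 58+43+44+49+55+92+3+96 = 440 → 01 b8.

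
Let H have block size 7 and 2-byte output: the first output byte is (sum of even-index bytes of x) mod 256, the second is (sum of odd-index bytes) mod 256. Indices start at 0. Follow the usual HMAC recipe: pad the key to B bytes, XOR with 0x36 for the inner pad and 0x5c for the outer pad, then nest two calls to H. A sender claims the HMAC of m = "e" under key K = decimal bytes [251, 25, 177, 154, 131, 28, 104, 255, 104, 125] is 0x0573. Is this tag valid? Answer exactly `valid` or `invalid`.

Key decimal bytes [251, 25, 177, 154, 131, 28, 104, 255, 104, 125] = fb 19 b1 9a 83 1c 68 ff 68 7d is 10 bytes > B = 7, so hash it first: H(key) = ff 4b, then zero-pad to 7 bytes: K' = ff 4b 00 00 00 00 00.
K' ⊕ ipad = c9 7d 36 36 36 36 36; K' ⊕ opad = a3 17 5c 5c 5c 5c 5c.
Inner hash: even-index sum = 363 mod 256 = 107; odd-index sum = 334 mod 256 = 78 → 6b 4e.
Outer hash (recomputed tag): even-index sum = 517 mod 256 = 5; odd-index sum = 314 mod 256 = 58 → 05 3a.
Recomputed tag = 053a; claimed = 0573 → mismatch.

invalid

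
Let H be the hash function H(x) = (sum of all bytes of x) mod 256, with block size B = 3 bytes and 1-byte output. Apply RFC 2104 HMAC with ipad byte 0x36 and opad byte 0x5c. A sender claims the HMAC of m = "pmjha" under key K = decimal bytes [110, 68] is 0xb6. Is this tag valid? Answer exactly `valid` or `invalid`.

Key decimal bytes [110, 68] = 6e 44 is 2 bytes ≤ B = 3; zero-pad to 3 bytes: K' = 6e 44 00.
K' ⊕ ipad = 58 72 36; K' ⊕ opad = 32 18 5c.
Inner hash: sum = 88+114+54+112+109+106+104+97 = 784; mod 256 = 16 → 10.
Outer hash (recomputed tag): sum = 50+24+92+16 = 182 → b6.
Recomputed tag = b6; claimed = b6 → match.

valid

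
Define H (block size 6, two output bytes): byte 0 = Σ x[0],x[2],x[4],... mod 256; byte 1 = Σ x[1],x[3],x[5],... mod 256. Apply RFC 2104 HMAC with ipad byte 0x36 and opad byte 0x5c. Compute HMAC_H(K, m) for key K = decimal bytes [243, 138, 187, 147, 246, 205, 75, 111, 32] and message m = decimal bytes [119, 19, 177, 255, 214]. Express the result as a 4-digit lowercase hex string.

Key decimal bytes [243, 138, 187, 147, 246, 205, 75, 111, 32] = f3 8a bb 93 f6 cd 4b 6f 20 is 9 bytes > B = 6, so hash it first: H(key) = 0f 59, then zero-pad to 6 bytes: K' = 0f 59 00 00 00 00.
K' ⊕ ipad = 39 6f 36 36 36 36.  K' ⊕ opad = 53 05 5c 5c 5c 5c.
Inner input = (K'⊕ipad) ∥ m = 39 6f 36 36 36 36 ∥ 77 13 b1 ff d6.
Inner hash: even-index sum = 675 mod 256 = 163; odd-index sum = 493 mod 256 = 237 → a3 ed.
Outer input = (K'⊕opad) ∥ inner = 53 05 5c 5c 5c 5c ∥ a3 ed.
Outer hash (tag): even-index sum = 430 mod 256 = 174; odd-index sum = 426 mod 256 = 170 → ae aa.

aeaa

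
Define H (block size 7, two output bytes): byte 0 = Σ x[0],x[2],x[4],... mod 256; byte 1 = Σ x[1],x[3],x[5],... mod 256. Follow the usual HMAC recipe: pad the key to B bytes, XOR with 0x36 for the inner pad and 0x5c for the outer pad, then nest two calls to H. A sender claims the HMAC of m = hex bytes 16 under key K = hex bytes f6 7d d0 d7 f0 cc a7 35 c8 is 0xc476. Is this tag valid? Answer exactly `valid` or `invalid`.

Key hex bytes f6 7d d0 d7 f0 cc a7 35 c8 is 9 bytes > B = 7, so hash it first: H(key) = 25 55, then zero-pad to 7 bytes: K' = 25 55 00 00 00 00 00.
K' ⊕ ipad = 13 63 36 36 36 36 36; K' ⊕ opad = 79 09 5c 5c 5c 5c 5c.
Inner hash: even-index sum = 181 mod 256 = 181; odd-index sum = 229 mod 256 = 229 → b5 e5.
Outer hash (recomputed tag): even-index sum = 626 mod 256 = 114; odd-index sum = 374 mod 256 = 118 → 72 76.
Recomputed tag = 7276; claimed = c476 → mismatch.

invalid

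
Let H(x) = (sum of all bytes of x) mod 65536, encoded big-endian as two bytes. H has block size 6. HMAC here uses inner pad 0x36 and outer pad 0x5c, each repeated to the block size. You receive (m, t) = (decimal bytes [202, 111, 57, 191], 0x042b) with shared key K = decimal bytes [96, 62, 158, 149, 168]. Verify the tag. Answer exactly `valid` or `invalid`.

valid

Key decimal bytes [96, 62, 158, 149, 168] = 60 3e 9e 95 a8 is 5 bytes ≤ B = 6; zero-pad to 6 bytes: K' = 60 3e 9e 95 a8 00.
K' ⊕ ipad = 56 08 a8 a3 9e 36; K' ⊕ opad = 3c 62 c2 c9 f4 5c.
Inner hash: sum = 86+8+168+163+158+54+202+111+57+191 = 1198 → 04 ae.
Outer hash (recomputed tag): sum = 60+98+194+201+244+92+4+174 = 1067 → 04 2b.
Recomputed tag = 042b; claimed = 042b → match.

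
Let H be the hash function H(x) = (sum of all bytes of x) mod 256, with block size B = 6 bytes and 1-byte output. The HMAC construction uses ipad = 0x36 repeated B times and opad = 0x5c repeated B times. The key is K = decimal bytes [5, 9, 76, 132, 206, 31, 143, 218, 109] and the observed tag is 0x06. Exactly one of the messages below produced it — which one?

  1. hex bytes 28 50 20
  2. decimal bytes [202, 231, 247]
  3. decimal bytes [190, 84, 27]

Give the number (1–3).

Key decimal bytes [5, 9, 76, 132, 206, 31, 143, 218, 109] = 05 09 4c 84 ce 1f 8f da 6d is 9 bytes > B = 6, so hash it first: H(key) = a1, then zero-pad to 6 bytes: K' = a1 00 00 00 00 00.
K' ⊕ ipad = 97 36 36 36 36 36; K' ⊕ opad = fd 5c 5c 5c 5c 5c.
m1: inner = H(97 36 36 36 36 36 28 50 20) = 3d; tag = H(fd 5c 5c 5c 5c 5c 3d) = 06 ← matches
m2: inner = H(97 36 36 36 36 36 ca e7 f7) = 4d; tag = H(fd 5c 5c 5c 5c 5c 4d) = 16
m3: inner = H(97 36 36 36 36 36 be 54 1b) = d2; tag = H(fd 5c 5c 5c 5c 5c d2) = 9b

1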